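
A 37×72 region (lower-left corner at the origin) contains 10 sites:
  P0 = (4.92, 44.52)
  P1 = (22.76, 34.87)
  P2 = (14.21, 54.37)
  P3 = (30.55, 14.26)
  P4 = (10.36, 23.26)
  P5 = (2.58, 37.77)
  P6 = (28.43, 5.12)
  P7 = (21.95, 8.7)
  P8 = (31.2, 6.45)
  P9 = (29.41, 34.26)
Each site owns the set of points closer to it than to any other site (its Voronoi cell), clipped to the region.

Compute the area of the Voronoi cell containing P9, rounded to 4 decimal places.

1. box [0,37]×[0,72]: [(0, 0) (37, 0) (37, 72) (0, 72)]
2. ⊥bis P9·P0 via (17.165,39.39): [(0.6627, 0) (37, 0) (37, 72) (30.8268, 72)]  |A|=1530.3765
3. ⊥bis P9·P1 via (26.085,34.565): [(29.1522, 68.0028) (22.9144, 0) (37, 0) (37, 72) (30.8268, 72)]  |A|=773.7884
4. ⊥bis P9·P2 via (21.81,44.315): [(27.3645, 48.5133) (22.9144, 0) (37, 0) (37, 55.7963)]  |A|=610.4834
5. ⊥bis P9·P3 via (29.98,24.26): [(27.3645, 48.5133) (25.1143, 23.9827) (37, 24.6601) (37, 55.7963)]  |A|=295.0264
6. ⊥bis P9·P4 via (19.885,28.76): [(27.3645, 48.5133) (25.1143, 23.9827) (37, 24.6601) (37, 55.7963)]  |A|=295.0264
7. ⊥bis P9·P5 via (15.995,36.015): [(27.3645, 48.5133) (25.1143, 23.9827) (37, 24.6601) (37, 55.7963)]  |A|=295.0264
8. ⊥bis P9·P6 via (28.92,19.69): [(27.3645, 48.5133) (25.1143, 23.9827) (37, 24.6601) (37, 55.7963)]  |A|=295.0264
9. ⊥bis P9·P7 via (25.68,21.48): [(27.3645, 48.5133) (25.1143, 23.9827) (37, 24.6601) (37, 55.7963)]  |A|=295.0264
10. ⊥bis P9·P8 via (30.305,20.355): [(27.3645, 48.5133) (25.1143, 23.9827) (37, 24.6601) (37, 55.7963)]  |A|=295.0264
11. canonical 4-gon: [(27.3645, 48.5133) (25.1143, 23.9827) (37, 24.6601) (37, 55.7963)]
12. shoelace: 295.0264

Area of P9's cell: 295.0264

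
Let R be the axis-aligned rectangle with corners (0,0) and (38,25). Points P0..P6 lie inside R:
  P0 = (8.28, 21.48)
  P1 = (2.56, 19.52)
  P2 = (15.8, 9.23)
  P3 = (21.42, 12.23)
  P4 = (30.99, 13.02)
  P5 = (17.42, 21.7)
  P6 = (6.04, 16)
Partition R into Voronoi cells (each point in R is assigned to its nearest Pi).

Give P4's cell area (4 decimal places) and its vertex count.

Area of P4's cell: 284.0410 (5 vertices)

1. box [0,38]×[0,25]: [(0, 0) (38, 0) (38, 25) (0, 25)]
2. ⊥bis P4·P0 via (19.635,17.25): [(13.209, 0) (38, 0) (38, 25) (22.5221, 25)]  |A|=503.3621
3. ⊥bis P4·P1 via (16.775,16.27): [(13.209, 0) (38, 0) (38, 25) (22.5221, 25)]  |A|=503.3621
4. ⊥bis P4·P2 via (23.395,11.125): [(20.9716, 20.8379) (26.1708, 0) (38, 0) (38, 25) (22.5221, 25)]  |A|=368.314
5. ⊥bis P4·P3 via (26.205,12.625): [(27.2472, 0) (38, 0) (38, 25) (25.1834, 25)]  |A|=294.617
6. ⊥bis P4·P5 via (24.205,17.36): [(25.6302, 19.5881) (27.2472, 0) (38, 0) (38, 25) (29.0919, 25)]  |A|=284.041
7. ⊥bis P4·P6 via (18.515,14.51): [(25.6302, 19.5881) (27.2472, 0) (38, 0) (38, 25) (29.0919, 25)]  |A|=284.041
8. canonical 5-gon: [(25.6302, 19.5881) (27.2472, 0) (38, 0) (38, 25) (29.0919, 25)]
9. shoelace: 284.041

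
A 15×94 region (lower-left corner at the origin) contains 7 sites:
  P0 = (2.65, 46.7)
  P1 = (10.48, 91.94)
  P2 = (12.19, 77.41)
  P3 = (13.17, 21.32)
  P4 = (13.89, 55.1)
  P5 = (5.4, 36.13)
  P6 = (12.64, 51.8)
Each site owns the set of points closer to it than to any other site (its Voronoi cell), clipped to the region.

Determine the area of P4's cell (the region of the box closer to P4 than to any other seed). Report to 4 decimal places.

Area of P4's cell: 146.6336

1. box [0,15]×[0,94]: [(0, 0) (15, 0) (15, 94) (0, 94)]
2. ⊥bis P4·P0 via (8.27,50.9): [(0, 61.966) (15, 41.8946) (15, 94) (0, 94)]  |A|=631.045
3. ⊥bis P4·P1 via (12.185,73.52): [(0, 72.3921) (0, 61.966) (15, 41.8946) (15, 73.7806)]  |A|=317.3402
4. ⊥bis P4·P2 via (13.04,66.255): [(0, 65.2614) (0, 61.966) (15, 41.8946) (15, 66.4044)]  |A|=208.5379
5. ⊥bis P4·P3 via (13.53,38.21): [(0, 65.2614) (0, 61.966) (15, 41.8946) (15, 66.4044)]  |A|=208.5379
6. ⊥bis P4·P5 via (9.645,45.615): [(0, 65.2614) (0, 61.966) (13.5135, 43.8836) (15, 43.2184) (15, 66.4044)]  |A|=207.554
7. ⊥bis P4·P6 via (13.265,53.45): [(0, 65.2614) (0, 61.966) (3.6395, 57.096) (15, 52.7928) (15, 66.4044)]  |A|=146.6336
8. canonical 5-gon: [(0, 65.2614) (0, 61.966) (3.6395, 57.096) (15, 52.7928) (15, 66.4044)]
9. shoelace: 146.6336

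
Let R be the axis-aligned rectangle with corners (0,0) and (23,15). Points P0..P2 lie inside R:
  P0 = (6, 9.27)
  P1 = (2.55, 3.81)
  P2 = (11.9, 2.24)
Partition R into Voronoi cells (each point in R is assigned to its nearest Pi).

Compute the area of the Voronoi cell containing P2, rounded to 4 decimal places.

1. box [0,23]×[0,15]: [(0, 0) (23, 0) (23, 15) (0, 15)]
2. ⊥bis P2·P0 via (8.95,5.755): [(2.0928, 0) (23, 0) (23, 15) (19.9657, 15)]  |A|=179.5618
3. ⊥bis P2·P1 via (7.225,3.025): [(7.4756, 4.5176) (6.7171, 0) (23, 0) (23, 15) (19.9657, 15)]  |A|=169.1164
4. canonical 5-gon: [(7.4756, 4.5176) (6.7171, 0) (23, 0) (23, 15) (19.9657, 15)]
5. shoelace: 169.1164

Area of P2's cell: 169.1164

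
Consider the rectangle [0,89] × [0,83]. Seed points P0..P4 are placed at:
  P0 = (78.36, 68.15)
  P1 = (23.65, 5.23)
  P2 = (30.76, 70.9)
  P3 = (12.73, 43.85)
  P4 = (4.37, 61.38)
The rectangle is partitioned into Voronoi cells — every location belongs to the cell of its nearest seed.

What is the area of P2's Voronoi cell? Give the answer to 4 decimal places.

1. box [0,89]×[0,83]: [(0, 0) (89, 0) (89, 83) (0, 83)]
2. ⊥bis P2·P0 via (54.56,69.525): [(0, 0) (50.5433, 0) (55.3385, 83) (0, 83)]  |A|=4394.0954
3. ⊥bis P2·P1 via (27.205,38.065): [(0, 41.0104) (52.5837, 35.3173) (55.3385, 83) (0, 83)]  |A|=2423.3282
4. ⊥bis P2·P3 via (21.745,57.375): [(0, 71.869) (52.6673, 36.7639) (55.3385, 83) (0, 83)]  |A|=1572.4368
5. ⊥bis P2·P4 via (17.565,66.14): [(20.4046, 58.2684) (52.6673, 36.7639) (55.3385, 83) (11.4829, 83)]  |A|=1316.88
6. canonical 4-gon: [(20.4046, 58.2684) (52.6673, 36.7639) (55.3385, 83) (11.4829, 83)]
7. shoelace: 1316.88

Area of P2's cell: 1316.8800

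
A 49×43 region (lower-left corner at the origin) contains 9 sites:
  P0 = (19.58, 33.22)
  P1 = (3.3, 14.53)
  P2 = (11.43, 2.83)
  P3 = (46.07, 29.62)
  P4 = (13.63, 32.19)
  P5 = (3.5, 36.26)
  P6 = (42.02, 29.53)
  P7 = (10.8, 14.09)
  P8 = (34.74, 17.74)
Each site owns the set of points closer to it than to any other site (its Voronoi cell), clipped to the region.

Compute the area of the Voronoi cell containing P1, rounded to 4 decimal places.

1. box [0,49]×[0,43]: [(0, 0) (49, 0) (49, 43) (0, 43)]
2. ⊥bis P1·P0 via (11.44,23.875): [(0, 33.8399) (0, 0) (38.8493, 0)]  |A|=657.3278
3. ⊥bis P1·P2 via (7.365,8.68): [(19.3353, 16.9978) (0, 33.8399) (0, 3.5623)]  |A|=292.7126
4. ⊥bis P1·P3 via (24.685,22.075): [(19.3353, 16.9978) (0, 33.8399) (0, 3.5623)]  |A|=292.7126
5. ⊥bis P1·P4 via (8.465,23.36): [(19.3353, 16.9978) (19.3221, 17.0093) (0, 28.3115) (0, 3.5623)]  |A|=239.3029
6. ⊥bis P1·P5 via (3.4,25.395): [(19.3353, 16.9978) (19.3221, 17.0093) (5.0114, 25.3802) (0, 25.4263) (0, 3.5623)]  |A|=232.0735
7. ⊥bis P1·P6 via (22.66,22.03): [(19.3353, 16.9978) (19.3221, 17.0093) (5.0114, 25.3802) (0, 25.4263) (0, 3.5623)]  |A|=232.0735
8. ⊥bis P1·P7 via (7.05,14.31): [(6.6923, 8.2125) (7.6103, 23.86) (5.0114, 25.3802) (0, 25.4263) (0, 3.5623)]  |A|=137.1687
9. ⊥bis P1·P8 via (19.02,16.135): [(6.6923, 8.2125) (7.6103, 23.86) (5.0114, 25.3802) (0, 25.4263) (0, 3.5623)]  |A|=137.1687
10. canonical 5-gon: [(6.6923, 8.2125) (7.6103, 23.86) (5.0114, 25.3802) (0, 25.4263) (0, 3.5623)]
11. shoelace: 137.1687

Area of P1's cell: 137.1687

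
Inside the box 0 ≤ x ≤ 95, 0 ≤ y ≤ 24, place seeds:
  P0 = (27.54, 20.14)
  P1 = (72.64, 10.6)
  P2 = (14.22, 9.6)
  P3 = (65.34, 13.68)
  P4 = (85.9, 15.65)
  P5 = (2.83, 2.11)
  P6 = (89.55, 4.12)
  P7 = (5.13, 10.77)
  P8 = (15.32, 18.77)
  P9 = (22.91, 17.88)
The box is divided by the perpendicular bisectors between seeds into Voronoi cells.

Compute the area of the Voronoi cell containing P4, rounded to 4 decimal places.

1. box [0,95]×[0,24]: [(0, 0) (95, 0) (95, 24) (0, 24)]
2. ⊥bis P4·P0 via (56.72,17.895): [(55.3432, 0) (95, 0) (95, 24) (57.1897, 24)]  |A|=929.6049
3. ⊥bis P4·P1 via (79.27,13.125): [(84.2686, 0) (95, 0) (95, 24) (75.1283, 24)]  |A|=367.2372
4. ⊥bis P4·P2 via (50.06,12.625): [(84.2686, 0) (95, 0) (95, 24) (75.1283, 24)]  |A|=367.2372
5. ⊥bis P4·P3 via (75.62,14.665): [(84.2686, 0) (95, 0) (95, 24) (75.1283, 24)]  |A|=367.2372
6. ⊥bis P4·P5 via (44.365,8.88): [(84.2686, 0) (95, 0) (95, 24) (75.1283, 24)]  |A|=367.2372
7. ⊥bis P4·P6 via (87.725,9.885): [(81.2809, 7.845) (95, 12.188) (95, 24) (75.1283, 24)]  |A|=241.5386
8. ⊥bis P4·P7 via (45.515,13.21): [(81.2809, 7.845) (95, 12.188) (95, 24) (75.1283, 24)]  |A|=241.5386
9. ⊥bis P4·P8 via (50.61,17.21): [(81.2809, 7.845) (95, 12.188) (95, 24) (75.1283, 24)]  |A|=241.5386
10. ⊥bis P4·P9 via (54.405,16.765): [(81.2809, 7.845) (95, 12.188) (95, 24) (75.1283, 24)]  |A|=241.5386
11. canonical 4-gon: [(81.2809, 7.845) (95, 12.188) (95, 24) (75.1283, 24)]
12. shoelace: 241.5386

Area of P4's cell: 241.5386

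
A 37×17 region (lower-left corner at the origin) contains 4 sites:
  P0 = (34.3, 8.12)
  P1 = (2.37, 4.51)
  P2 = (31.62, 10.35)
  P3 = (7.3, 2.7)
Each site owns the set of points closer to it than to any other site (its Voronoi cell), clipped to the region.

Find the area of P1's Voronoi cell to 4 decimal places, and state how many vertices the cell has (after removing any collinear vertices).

Area of P1's cell: 112.7466 (4 vertices)

1. box [0,37]×[0,17]: [(0, 0) (37, 0) (37, 17) (0, 17)]
2. ⊥bis P1·P0 via (18.335,6.315): [(0, 0) (19.049, 0) (17.127, 17) (0, 17)]  |A|=307.4954
3. ⊥bis P1·P2 via (16.995,7.43): [(0, 0) (18.4785, 0) (15.0843, 17) (0, 17)]  |A|=285.2832
4. ⊥bis P1·P3 via (4.835,3.605): [(0, 0) (3.5115, 0) (9.7528, 17) (0, 17)]  |A|=112.7466
5. canonical 4-gon: [(0, 0) (3.5115, 0) (9.7528, 17) (0, 17)]
6. shoelace: 112.7466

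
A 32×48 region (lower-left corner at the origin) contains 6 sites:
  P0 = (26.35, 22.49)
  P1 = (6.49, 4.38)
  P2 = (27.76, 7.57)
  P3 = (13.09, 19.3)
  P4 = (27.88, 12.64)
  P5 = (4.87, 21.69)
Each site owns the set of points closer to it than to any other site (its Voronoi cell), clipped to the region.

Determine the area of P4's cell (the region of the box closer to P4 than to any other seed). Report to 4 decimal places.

1. box [0,32]×[0,48]: [(0, 0) (32, 0) (32, 48) (0, 48)]
2. ⊥bis P4·P0 via (27.115,17.565): [(0, 13.3532) (0, 0) (32, 0) (32, 18.3238)]  |A|=506.8322
3. ⊥bis P4·P1 via (17.185,8.51): [(14.4481, 15.5975) (20.4712, 0) (32, 0) (32, 18.3238)]  |A|=250.7183
4. ⊥bis P4·P2 via (27.82,10.105): [(14.4481, 15.5975) (16.4653, 10.3738) (32, 10.0061) (32, 18.3238)]  |A|=113.1994
5. ⊥bis P4·P3 via (20.485,15.97): [(20.7586, 16.5777) (17.9492, 10.3386) (32, 10.0061) (32, 18.3238)]  |A|=91.0503
6. ⊥bis P4·P5 via (16.375,17.165): [(20.7586, 16.5777) (17.9492, 10.3386) (32, 10.0061) (32, 18.3238)]  |A|=91.0503
7. canonical 4-gon: [(20.7586, 16.5777) (17.9492, 10.3386) (32, 10.0061) (32, 18.3238)]
8. shoelace: 91.0503

Area of P4's cell: 91.0503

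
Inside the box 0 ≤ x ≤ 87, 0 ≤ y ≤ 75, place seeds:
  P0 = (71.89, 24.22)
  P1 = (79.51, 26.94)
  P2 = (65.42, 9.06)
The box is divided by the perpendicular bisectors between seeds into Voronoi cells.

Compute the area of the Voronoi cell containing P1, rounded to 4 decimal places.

1. box [0,87]×[0,75]: [(0, 0) (87, 0) (87, 75) (0, 75)]
2. ⊥bis P1·P0 via (75.7,25.58): [(84.8309, 0) (87, 0) (87, 75) (58.0593, 75)]  |A|=1166.6181
3. ⊥bis P1·P2 via (72.465,18): [(80.7308, 11.4863) (87, 6.546) (87, 75) (58.0593, 75)]  |A|=1133.6419
4. canonical 4-gon: [(80.7308, 11.4863) (87, 6.546) (87, 75) (58.0593, 75)]
5. shoelace: 1133.6419

Area of P1's cell: 1133.6419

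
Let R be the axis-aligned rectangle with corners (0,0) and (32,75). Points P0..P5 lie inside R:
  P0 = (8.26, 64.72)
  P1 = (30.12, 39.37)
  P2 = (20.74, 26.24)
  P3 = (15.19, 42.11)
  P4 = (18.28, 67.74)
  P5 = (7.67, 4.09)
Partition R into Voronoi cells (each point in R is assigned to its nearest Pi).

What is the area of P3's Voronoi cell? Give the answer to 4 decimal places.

1. box [0,32]×[0,75]: [(0, 0) (32, 0) (32, 75) (0, 75)]
2. ⊥bis P3·P0 via (11.725,53.415): [(0, 49.8213) (0, 0) (32, 0) (32, 59.6293)]  |A|=1751.2094
3. ⊥bis P3·P1 via (22.655,40.74): [(25.7713, 57.7202) (0, 49.8213) (0, 0) (15.1783, 0)]  |A|=1080.0248
4. ⊥bis P3·P2 via (17.965,34.175): [(21.6892, 35.4774) (25.7713, 57.7202) (0, 49.8213) (0, 27.8923)]  |A|=508.3007
5. ⊥bis P3·P4 via (16.735,54.925): [(21.6892, 35.4774) (25.0738, 53.9197) (16.6751, 54.9322) (0, 49.8213) (0, 27.8923)]  |A|=491.9879
6. ⊥bis P3·P5 via (11.43,23.1): [(21.6892, 35.4774) (25.0738, 53.9197) (16.6751, 54.9322) (0, 49.8213) (0, 27.8923)]  |A|=491.9879
7. canonical 5-gon: [(21.6892, 35.4774) (25.0738, 53.9197) (16.6751, 54.9322) (0, 49.8213) (0, 27.8923)]
8. shoelace: 491.9879

Area of P3's cell: 491.9879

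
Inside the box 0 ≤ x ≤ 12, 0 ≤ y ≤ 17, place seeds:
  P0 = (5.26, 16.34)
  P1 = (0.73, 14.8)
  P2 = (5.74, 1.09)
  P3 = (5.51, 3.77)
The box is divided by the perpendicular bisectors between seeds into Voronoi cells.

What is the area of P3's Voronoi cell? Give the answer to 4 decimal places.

Area of P3's cell: 86.3507

1. box [0,12]×[0,17]: [(0, 0) (12, 0) (12, 17) (0, 17)]
2. ⊥bis P3·P0 via (5.385,10.055): [(0, 9.9479) (0, 0) (12, 0) (12, 10.1866)]  |A|=120.8068
3. ⊥bis P3·P1 via (3.12,9.285): [(4.8733, 10.0448) (0, 7.9329) (0, 0) (12, 0) (12, 10.1866)]  |A|=115.8969
4. ⊥bis P3·P2 via (5.625,2.43): [(4.8733, 10.0448) (0, 7.9329) (0, 1.9473) (12, 2.9771) (12, 10.1866)]  |A|=86.3507
5. canonical 5-gon: [(4.8733, 10.0448) (0, 7.9329) (0, 1.9473) (12, 2.9771) (12, 10.1866)]
6. shoelace: 86.3507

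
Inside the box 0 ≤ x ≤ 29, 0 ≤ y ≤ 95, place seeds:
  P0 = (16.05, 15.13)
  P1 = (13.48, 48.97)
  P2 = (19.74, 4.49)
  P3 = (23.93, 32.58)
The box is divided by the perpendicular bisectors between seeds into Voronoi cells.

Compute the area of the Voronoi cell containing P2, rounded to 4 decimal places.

Area of P2's cell: 250.3454

1. box [0,29]×[0,95]: [(0, 0) (29, 0) (29, 95) (0, 95)]
2. ⊥bis P2·P0 via (17.895,9.81): [(0, 3.6039) (0, 0) (29, 0) (29, 13.6613)]  |A|=250.3454
3. ⊥bis P2·P1 via (16.61,26.73): [(0, 3.6039) (0, 0) (29, 0) (29, 13.6613)]  |A|=250.3454
4. ⊥bis P2·P3 via (21.835,18.535): [(0, 3.6039) (0, 0) (29, 0) (29, 13.6613)]  |A|=250.3454
5. canonical 4-gon: [(0, 3.6039) (0, 0) (29, 0) (29, 13.6613)]
6. shoelace: 250.3454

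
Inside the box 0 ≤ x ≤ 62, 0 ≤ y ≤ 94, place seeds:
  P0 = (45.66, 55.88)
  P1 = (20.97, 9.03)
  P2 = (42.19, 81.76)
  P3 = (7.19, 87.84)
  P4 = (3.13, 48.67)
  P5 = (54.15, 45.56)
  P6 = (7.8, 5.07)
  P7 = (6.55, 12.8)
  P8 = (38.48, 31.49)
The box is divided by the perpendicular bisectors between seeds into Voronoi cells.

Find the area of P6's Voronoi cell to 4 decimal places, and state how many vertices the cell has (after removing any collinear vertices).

1. box [0,62]×[0,94]: [(0, 0) (62, 0) (62, 94) (0, 94)]
2. ⊥bis P6·P0 via (26.73,30.475): [(0, 50.3923) (0, 0) (62, 0) (62, 4.1943)]  |A|=1692.1846
3. ⊥bis P6·P1 via (14.385,7.05): [(1.7433, 49.0933) (0, 50.3923) (0, 0) (16.5048, 0)]  |A|=449.0619
4. ⊥bis P6·P2 via (24.995,43.415): [(1.7433, 49.0933) (0, 50.3923) (0, 0) (16.5048, 0)]  |A|=449.0619
5. ⊥bis P6·P3 via (7.495,46.455): [(2.5475, 46.4185) (0, 46.3998) (0, 0) (16.5048, 0)]  |A|=442.1673
6. ⊥bis P6·P4 via (5.465,26.87): [(8.3331, 27.1772) (0, 26.2846) (0, 0) (16.5048, 0)]  |A|=333.7935
7. ⊥bis P6·P5 via (30.975,25.315): [(8.3331, 27.1772) (0, 26.2846) (0, 0) (16.5048, 0)]  |A|=333.7935
8. ⊥bis P6·P7 via (7.175,8.935): [(13.5102, 9.9594) (0, 7.7747) (0, 0) (16.5048, 0)]  |A|=134.7085
9. ⊥bis P6·P8 via (23.14,18.28): [(13.5102, 9.9594) (0, 7.7747) (0, 0) (16.5048, 0)]  |A|=134.7085
10. canonical 4-gon: [(13.5102, 9.9594) (0, 7.7747) (0, 0) (16.5048, 0)]
11. shoelace: 134.7085

Area of P6's cell: 134.7085 (4 vertices)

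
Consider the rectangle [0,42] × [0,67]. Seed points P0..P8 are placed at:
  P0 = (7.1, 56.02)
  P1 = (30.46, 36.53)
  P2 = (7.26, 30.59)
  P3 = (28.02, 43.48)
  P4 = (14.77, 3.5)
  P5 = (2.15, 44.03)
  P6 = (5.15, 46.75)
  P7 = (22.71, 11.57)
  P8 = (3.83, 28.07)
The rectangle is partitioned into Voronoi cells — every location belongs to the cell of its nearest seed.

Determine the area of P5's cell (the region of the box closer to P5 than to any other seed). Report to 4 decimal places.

Area of P5's cell: 65.0012

1. box [0,42]×[0,67]: [(0, 0) (42, 0) (42, 67) (0, 67)]
2. ⊥bis P5·P0 via (4.625,50.025): [(0, 51.9344) (0, 0) (42, 0) (42, 34.595)]  |A|=1817.1165
3. ⊥bis P5·P1 via (16.305,40.28): [(17.4806, 44.7176) (0, 51.9344) (0, 0) (5.6339, 0)]  |A|=579.8896
4. ⊥bis P5·P2 via (4.705,37.31): [(16.7293, 41.8818) (17.4806, 44.7176) (0, 51.9344) (0, 35.5211)]  |A|=164.7891
5. ⊥bis P5·P3 via (15.085,43.755): [(15.0314, 41.2362) (15.1261, 45.6897) (0, 51.9344) (0, 35.5211)]  |A|=157.3352
6. ⊥bis P5·P4 via (8.46,23.765): [(15.0314, 41.2362) (15.1261, 45.6897) (0, 51.9344) (0, 35.5211)]  |A|=157.3352
7. ⊥bis P5·P6 via (3.65,45.39): [(9.3683, 39.083) (0, 49.4157) (0, 35.5211)]  |A|=65.0846
8. ⊥bis P5·P7 via (12.43,27.8): [(9.3683, 39.083) (0, 49.4157) (0, 35.5211)]  |A|=65.0846
9. ⊥bis P5·P8 via (2.99,36.05): [(0.7789, 35.8172) (9.3683, 39.083) (0, 49.4157) (0, 35.7353)]  |A|=65.0012
10. canonical 4-gon: [(0.7789, 35.8172) (9.3683, 39.083) (0, 49.4157) (0, 35.7353)]
11. shoelace: 65.0012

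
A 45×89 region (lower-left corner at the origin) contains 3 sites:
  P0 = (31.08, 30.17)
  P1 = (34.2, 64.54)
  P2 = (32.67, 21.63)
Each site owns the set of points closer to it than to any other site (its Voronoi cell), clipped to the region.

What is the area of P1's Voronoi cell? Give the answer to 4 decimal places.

1. box [0,45]×[0,89]: [(0, 0) (45, 0) (45, 89) (0, 89)]
2. ⊥bis P1·P0 via (32.64,47.355): [(0, 50.318) (45, 46.233) (45, 89) (0, 89)]  |A|=1832.6035
3. ⊥bis P1·P2 via (33.435,43.085): [(0, 50.318) (45, 46.233) (45, 89) (0, 89)]  |A|=1832.6035
4. canonical 4-gon: [(0, 50.318) (45, 46.233) (45, 89) (0, 89)]
5. shoelace: 1832.6035

Area of P1's cell: 1832.6035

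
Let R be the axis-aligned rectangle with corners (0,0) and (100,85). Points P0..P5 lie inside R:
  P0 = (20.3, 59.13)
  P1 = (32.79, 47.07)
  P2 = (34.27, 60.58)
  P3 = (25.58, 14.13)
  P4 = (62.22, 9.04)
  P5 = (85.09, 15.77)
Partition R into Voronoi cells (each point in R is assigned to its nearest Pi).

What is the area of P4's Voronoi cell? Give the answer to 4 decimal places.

Area of P4's cell: 957.3990

1. box [0,100]×[0,85]: [(0, 0) (100, 0) (100, 85) (0, 85)]
2. ⊥bis P4·P0 via (41.26,34.085): [(0.532, 0) (100, 0) (100, 83.2441)]  |A|=4140.0634
3. ⊥bis P4·P1 via (47.505,28.055): [(11.2518, 0) (100, 0) (100, 68.6789)]  |A|=3047.5654
4. ⊥bis P4·P2 via (48.245,34.81): [(74.943, 49.2883) (11.2518, 0) (100, 0) (100, 62.8766)]  |A|=2974.871
5. ⊥bis P4·P3 via (43.9,11.585): [(74.943, 49.2883) (46.0294, 26.9131) (42.2906, 0) (100, 0) (100, 62.8766)]  |A|=2557.1962
6. ⊥bis P4·P5 via (73.655,12.405): [(65.0534, 41.6351) (46.0294, 26.9131) (42.2906, 0) (77.3054, 0)]  |A|=957.399
7. canonical 4-gon: [(65.0534, 41.6351) (46.0294, 26.9131) (42.2906, 0) (77.3054, 0)]
8. shoelace: 957.399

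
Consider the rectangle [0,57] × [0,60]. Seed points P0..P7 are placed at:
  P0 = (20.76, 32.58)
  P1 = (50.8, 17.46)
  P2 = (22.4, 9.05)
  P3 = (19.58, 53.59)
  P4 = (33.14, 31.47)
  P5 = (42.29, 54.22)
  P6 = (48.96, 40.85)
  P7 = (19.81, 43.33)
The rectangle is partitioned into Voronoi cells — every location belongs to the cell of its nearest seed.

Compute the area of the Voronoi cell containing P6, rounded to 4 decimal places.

1. box [0,57]×[0,60]: [(0, 0) (57, 0) (57, 60) (0, 60)]
2. ⊥bis P6·P0 via (34.86,36.715): [(45.6271, 0) (57, 0) (57, 60) (28.0314, 60)]  |A|=1210.2446
3. ⊥bis P6·P1 via (49.88,29.155): [(37.3658, 28.1706) (57, 29.7151) (57, 60) (28.0314, 60)]  |A|=758.3379
4. ⊥bis P6·P2 via (35.68,24.95): [(37.3658, 28.1706) (57, 29.7151) (57, 60) (28.0314, 60)]  |A|=758.3379
5. ⊥bis P6·P3 via (34.27,47.22): [(32.7842, 43.7935) (37.3658, 28.1706) (57, 29.7151) (57, 60) (39.8118, 60)]  |A|=662.8782
6. ⊥bis P6·P4 via (41.05,36.16): [(34.3639, 47.4366) (45.4118, 28.8035) (57, 29.7151) (57, 60) (39.8118, 60)]  |A|=563.7349
7. ⊥bis P6·P5 via (45.625,47.535): [(36.8895, 43.177) (45.4118, 28.8035) (57, 29.7151) (57, 53.2097)]  |A|=323.4109
8. ⊥bis P6·P7 via (34.385,42.09): [(36.8895, 43.177) (45.4118, 28.8035) (57, 29.7151) (57, 53.2097)]  |A|=323.4109
9. canonical 4-gon: [(36.8895, 43.177) (45.4118, 28.8035) (57, 29.7151) (57, 53.2097)]
10. shoelace: 323.4109

Area of P6's cell: 323.4109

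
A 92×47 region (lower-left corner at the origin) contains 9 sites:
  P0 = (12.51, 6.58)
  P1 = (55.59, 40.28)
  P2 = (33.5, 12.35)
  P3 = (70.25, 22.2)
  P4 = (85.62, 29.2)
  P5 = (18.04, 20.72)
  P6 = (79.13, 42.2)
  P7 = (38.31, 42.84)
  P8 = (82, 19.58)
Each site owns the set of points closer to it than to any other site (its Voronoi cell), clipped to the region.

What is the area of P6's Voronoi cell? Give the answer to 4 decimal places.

1. box [0,92]×[0,47]: [(0, 0) (92, 0) (92, 47) (0, 47)]
2. ⊥bis P6·P0 via (45.82,24.39): [(58.8607, 0) (92, 0) (92, 47) (33.731, 47)]  |A|=2148.0946
3. ⊥bis P6·P1 via (67.36,41.24): [(70.7237, 0) (92, 0) (92, 47) (66.8902, 47)]  |A|=1090.0742
4. ⊥bis P6·P2 via (56.315,27.275): [(70.2345, 5.997) (74.1576, 0) (92, 0) (92, 47) (66.8902, 47)]  |A|=1079.7775
5. ⊥bis P6·P3 via (74.69,32.2): [(67.8496, 35.2371) (92, 24.5144) (92, 47) (66.8902, 47)]  |A|=419.2001
6. ⊥bis P6·P4 via (82.375,35.7): [(67.8496, 35.2371) (75.0468, 32.0416) (92, 40.5051) (92, 47) (66.8902, 47)]  |A|=283.6534
7. ⊥bis P6·P5 via (48.585,31.46): [(67.8496, 35.2371) (75.0468, 32.0416) (92, 40.5051) (92, 47) (66.8902, 47)]  |A|=283.6534
8. ⊥bis P6·P7 via (58.72,42.52): [(67.8496, 35.2371) (75.0468, 32.0416) (92, 40.5051) (92, 47) (66.8902, 47)]  |A|=283.6534
9. ⊥bis P6·P8 via (80.565,30.89): [(67.8496, 35.2371) (75.0468, 32.0416) (92, 40.5051) (92, 47) (66.8902, 47)]  |A|=283.6534
10. canonical 5-gon: [(67.8496, 35.2371) (75.0468, 32.0416) (92, 40.5051) (92, 47) (66.8902, 47)]
11. shoelace: 283.6534

Area of P6's cell: 283.6534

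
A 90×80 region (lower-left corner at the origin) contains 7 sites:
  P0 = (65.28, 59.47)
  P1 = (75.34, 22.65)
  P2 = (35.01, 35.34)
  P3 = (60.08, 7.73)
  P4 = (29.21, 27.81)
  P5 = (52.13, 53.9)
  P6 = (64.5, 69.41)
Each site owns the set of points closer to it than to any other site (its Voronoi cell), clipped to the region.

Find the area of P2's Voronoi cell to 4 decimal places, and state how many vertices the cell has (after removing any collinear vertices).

Area of P2's cell: 1267.3483 (6 vertices)

1. box [0,90]×[0,80]: [(0, 0) (90, 0) (90, 80) (0, 80)]
2. ⊥bis P2·P0 via (50.145,47.405): [(0, 0) (87.9343, 0) (24.1616, 80) (0, 80)]  |A|=4483.8369
3. ⊥bis P2·P1 via (55.175,28.995): [(0, 0) (46.0516, 0) (57.9048, 37.6706) (24.1616, 80) (0, 80)]  |A|=3694.9625
4. ⊥bis P2·P3 via (47.545,21.535): [(0, 0) (23.8282, 0) (54.9407, 28.2503) (57.9048, 37.6706) (24.1616, 80) (0, 80)]  |A|=3381.0528
5. ⊥bis P2·P4 via (32.11,31.575): [(0, 56.3078) (46.4434, 20.5347) (54.9407, 28.2503) (57.9048, 37.6706) (24.1616, 80) (0, 80)]  |A|=1828.8392
6. ⊥bis P2·P5 via (43.57,44.62): [(0, 56.3078) (46.4434, 20.5347) (54.9407, 28.2503) (56.3749, 32.8085) (5.2141, 80) (0, 80)]  |A|=1267.3483
7. ⊥bis P2·P6 via (49.755,52.375): [(0, 56.3078) (46.4434, 20.5347) (54.9407, 28.2503) (56.3749, 32.8085) (5.2141, 80) (0, 80)]  |A|=1267.3483
8. canonical 6-gon: [(0, 56.3078) (46.4434, 20.5347) (54.9407, 28.2503) (56.3749, 32.8085) (5.2141, 80) (0, 80)]
9. shoelace: 1267.3483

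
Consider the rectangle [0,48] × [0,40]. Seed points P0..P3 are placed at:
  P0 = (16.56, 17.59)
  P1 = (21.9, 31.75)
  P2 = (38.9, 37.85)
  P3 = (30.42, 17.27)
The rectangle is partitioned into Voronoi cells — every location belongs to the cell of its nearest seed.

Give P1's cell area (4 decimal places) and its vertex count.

1. box [0,48]×[0,40]: [(0, 0) (48, 0) (48, 40) (0, 40)]
2. ⊥bis P1·P0 via (19.23,24.67): [(0, 31.922) (48, 13.8203) (48, 40) (0, 40)]  |A|=822.1851
3. ⊥bis P1·P2 via (30.4,34.8): [(0, 31.922) (36.3518, 18.2131) (28.5341, 40) (0, 40)]  |A|=457.6606
4. ⊥bis P1·P3 via (26.16,24.51): [(0, 31.922) (23.6189, 23.0148) (32.7095, 28.3637) (28.5341, 40) (0, 40)]  |A|=401.7821
5. canonical 5-gon: [(0, 31.922) (23.6189, 23.0148) (32.7095, 28.3637) (28.5341, 40) (0, 40)]
6. shoelace: 401.7821

Area of P1's cell: 401.7821 (5 vertices)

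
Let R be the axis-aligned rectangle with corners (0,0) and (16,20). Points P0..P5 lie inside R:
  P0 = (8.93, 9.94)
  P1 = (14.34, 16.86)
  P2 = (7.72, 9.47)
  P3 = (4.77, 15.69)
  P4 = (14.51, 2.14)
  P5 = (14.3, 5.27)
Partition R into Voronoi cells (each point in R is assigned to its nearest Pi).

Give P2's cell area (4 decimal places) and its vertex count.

1. box [0,16]×[0,20]: [(0, 0) (16, 0) (16, 20) (0, 20)]
2. ⊥bis P2·P0 via (8.325,9.705): [(0, 0) (12.0947, 0) (4.3261, 20) (0, 20)]  |A|=164.2083
3. ⊥bis P2·P1 via (11.03,13.165): [(0, 0) (12.0947, 0) (4.8203, 18.7277) (3.4, 20) (0, 20)]  |A|=163.6191
4. ⊥bis P2·P3 via (6.245,12.58): [(0, 9.6181) (0, 0) (12.0947, 0) (7.0584, 12.9658)]  |A|=112.3531
5. ⊥bis P2·P4 via (11.115,5.805): [(0, 9.6181) (0, 0) (4.8483, 0) (10.1773, 4.9364) (7.0584, 12.9658)]  |A|=94.4678
6. ⊥bis P2·P5 via (11.01,7.37): [(0, 9.6181) (0, 0) (4.8483, 0) (8.4141, 3.3031) (9.9046, 5.6383) (7.0584, 12.9658)]  |A|=93.6263
7. canonical 6-gon: [(0, 9.6181) (0, 0) (4.8483, 0) (8.4141, 3.3031) (9.9046, 5.6383) (7.0584, 12.9658)]
8. shoelace: 93.6263

Area of P2's cell: 93.6263 (6 vertices)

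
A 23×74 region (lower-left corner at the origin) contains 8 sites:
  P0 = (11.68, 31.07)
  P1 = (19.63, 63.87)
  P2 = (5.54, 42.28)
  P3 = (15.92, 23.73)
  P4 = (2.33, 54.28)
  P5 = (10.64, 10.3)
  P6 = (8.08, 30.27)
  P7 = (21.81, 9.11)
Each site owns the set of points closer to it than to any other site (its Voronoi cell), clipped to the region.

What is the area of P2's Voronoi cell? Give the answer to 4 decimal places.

Area of P2's cell: 237.3464

1. box [0,23]×[0,74]: [(0, 0) (23, 0) (23, 74) (0, 74)]
2. ⊥bis P2·P0 via (8.61,36.675): [(0, 31.9591) (23, 44.5568) (23, 74) (0, 74)]  |A|=822.0677
3. ⊥bis P2·P1 via (12.585,53.075): [(0, 61.2882) (0, 31.9591) (23, 44.5568) (23, 46.278)]  |A|=357.0788
4. ⊥bis P2·P3 via (10.73,33.005): [(0, 61.2882) (0, 31.9591) (23, 44.5568) (23, 46.278)]  |A|=357.0788
5. ⊥bis P2·P4 via (3.935,48.28): [(15.2815, 51.3152) (0, 47.2274) (0, 31.9591) (23, 44.5568) (23, 46.278)]  |A|=249.6435
6. ⊥bis P2·P5 via (8.09,26.29): [(15.2815, 51.3152) (0, 47.2274) (0, 31.9591) (23, 44.5568) (23, 46.278)]  |A|=249.6435
7. ⊥bis P2·P6 via (6.81,36.275): [(15.2815, 51.3152) (0, 47.2274) (0, 34.8348) (8.5525, 36.6435) (23, 44.5568) (23, 46.278)]  |A|=237.3464
8. ⊥bis P2·P7 via (13.675,25.695): [(15.2815, 51.3152) (0, 47.2274) (0, 34.8348) (8.5525, 36.6435) (23, 44.5568) (23, 46.278)]  |A|=237.3464
9. canonical 6-gon: [(15.2815, 51.3152) (0, 47.2274) (0, 34.8348) (8.5525, 36.6435) (23, 44.5568) (23, 46.278)]
10. shoelace: 237.3464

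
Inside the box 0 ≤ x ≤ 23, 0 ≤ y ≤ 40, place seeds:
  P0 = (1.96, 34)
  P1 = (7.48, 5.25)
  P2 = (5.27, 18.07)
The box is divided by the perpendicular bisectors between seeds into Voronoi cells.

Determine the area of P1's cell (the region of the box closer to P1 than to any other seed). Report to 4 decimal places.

Area of P1's cell: 288.5001

1. box [0,23]×[0,40]: [(0, 0) (23, 0) (23, 40) (0, 40)]
2. ⊥bis P1·P0 via (4.72,19.625): [(0, 18.7188) (0, 0) (23, 0) (23, 23.1348)]  |A|=481.3155
3. ⊥bis P1·P2 via (6.375,11.66): [(0, 10.561) (0, 0) (23, 0) (23, 14.5259)]  |A|=288.5001
4. canonical 4-gon: [(0, 10.561) (0, 0) (23, 0) (23, 14.5259)]
5. shoelace: 288.5001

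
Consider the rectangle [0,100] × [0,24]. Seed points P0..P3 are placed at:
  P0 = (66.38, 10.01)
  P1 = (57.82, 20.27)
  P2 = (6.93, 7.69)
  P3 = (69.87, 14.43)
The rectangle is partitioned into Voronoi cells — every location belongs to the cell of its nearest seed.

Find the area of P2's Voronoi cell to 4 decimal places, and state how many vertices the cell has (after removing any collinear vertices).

1. box [0,100]×[0,24]: [(0, 0) (100, 0) (100, 24) (0, 24)]
2. ⊥bis P2·P0 via (36.655,8.85): [(0, 0) (37.0004, 0) (36.0638, 24) (0, 24)]  |A|=876.7698
3. ⊥bis P2·P1 via (32.375,13.98): [(0, 0) (35.8309, 0) (29.8981, 24) (0, 24)]  |A|=788.7469
4. ⊥bis P2·P3 via (38.4,11.06): [(0, 0) (35.8309, 0) (29.8981, 24) (0, 24)]  |A|=788.7469
5. canonical 4-gon: [(0, 0) (35.8309, 0) (29.8981, 24) (0, 24)]
6. shoelace: 788.7469

Area of P2's cell: 788.7469 (4 vertices)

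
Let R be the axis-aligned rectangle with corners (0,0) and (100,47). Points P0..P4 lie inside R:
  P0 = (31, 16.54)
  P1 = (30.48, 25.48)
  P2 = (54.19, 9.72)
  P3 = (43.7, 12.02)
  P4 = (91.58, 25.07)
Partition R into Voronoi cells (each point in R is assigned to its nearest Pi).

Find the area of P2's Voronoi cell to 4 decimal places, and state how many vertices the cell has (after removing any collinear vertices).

1. box [0,100]×[0,47]: [(0, 0) (100, 0) (100, 47) (0, 47)]
2. ⊥bis P2·P0 via (42.595,13.13): [(38.7336, 0) (100, 0) (100, 47) (52.5559, 47)]  |A|=2554.6974
3. ⊥bis P2·P1 via (42.335,17.6): [(45.1591, 21.8487) (38.7336, 0) (100, 0) (100, 47) (61.8771, 47)]  |A|=2437.4768
4. ⊥bis P2·P3 via (48.945,10.87): [(54.4005, 35.7518) (46.5617, 0) (100, 0) (100, 47) (61.8771, 47)]  |A|=2241.2533
5. ⊥bis P2·P4 via (72.885,17.395): [(61.1686, 45.9341) (54.4005, 35.7518) (46.5617, 0) (80.0263, 0)]  |A|=849.6615
6. canonical 4-gon: [(61.1686, 45.9341) (54.4005, 35.7518) (46.5617, 0) (80.0263, 0)]
7. shoelace: 849.6615

Area of P2's cell: 849.6615 (4 vertices)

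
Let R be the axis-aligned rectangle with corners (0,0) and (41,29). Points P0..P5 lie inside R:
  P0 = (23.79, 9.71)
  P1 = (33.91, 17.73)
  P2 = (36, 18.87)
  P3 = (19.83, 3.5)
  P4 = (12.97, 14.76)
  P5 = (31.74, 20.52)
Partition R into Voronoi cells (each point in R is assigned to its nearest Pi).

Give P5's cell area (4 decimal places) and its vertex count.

1. box [0,41]×[0,29]: [(0, 0) (41, 0) (41, 29) (0, 29)]
2. ⊥bis P5·P0 via (27.765,15.115): [(41, 5.3816) (41, 29) (8.8849, 29)]  |A|=379.254
3. ⊥bis P5·P1 via (32.825,19.125): [(27.7158, 15.1512) (41, 25.4833) (41, 29) (8.8849, 29)]  |A|=245.7362
4. ⊥bis P5·P2 via (33.87,19.695): [(27.7158, 15.1512) (34.0046, 20.0424) (37.474, 29) (8.8849, 29)]  |A|=217.644
5. ⊥bis P5·P3 via (25.785,12.01): [(27.7158, 15.1512) (34.0046, 20.0424) (37.474, 29) (8.8849, 29)]  |A|=217.644
6. ⊥bis P5·P4 via (22.355,17.64): [(21.7789, 19.5174) (27.7158, 15.1512) (34.0046, 20.0424) (37.474, 29) (18.8689, 29)]  |A|=170.3065
7. canonical 5-gon: [(21.7789, 19.5174) (27.7158, 15.1512) (34.0046, 20.0424) (37.474, 29) (18.8689, 29)]
8. shoelace: 170.3065

Area of P5's cell: 170.3065 (5 vertices)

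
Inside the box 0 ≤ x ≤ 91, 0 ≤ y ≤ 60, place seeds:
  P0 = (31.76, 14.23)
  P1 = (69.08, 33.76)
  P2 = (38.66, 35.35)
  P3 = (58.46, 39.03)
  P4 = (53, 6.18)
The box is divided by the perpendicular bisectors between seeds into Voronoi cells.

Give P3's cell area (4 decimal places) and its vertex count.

1. box [0,91]×[0,60]: [(0, 0) (91, 0) (91, 60) (0, 60)]
2. ⊥bis P3·P0 via (45.11,26.63): [(69.845, 0) (91, 0) (91, 60) (14.1146, 60)]  |A|=2941.2112
3. ⊥bis P3·P1 via (63.77,36.395): [(54.1139, 16.9363) (75.4836, 60) (14.1146, 60)]  |A|=1321.3882
4. ⊥bis P3·P2 via (48.56,37.19): [(51.8767, 19.3449) (54.1139, 16.9363) (75.4836, 60) (44.3206, 60)]  |A|=707.3762
5. ⊥bis P3·P4 via (55.73,22.605): [(51.1286, 23.3698) (56.8357, 22.4212) (75.4836, 60) (44.3206, 60)]  |A|=686.8321
6. canonical 4-gon: [(51.1286, 23.3698) (56.8357, 22.4212) (75.4836, 60) (44.3206, 60)]
7. shoelace: 686.8321

Area of P3's cell: 686.8321 (4 vertices)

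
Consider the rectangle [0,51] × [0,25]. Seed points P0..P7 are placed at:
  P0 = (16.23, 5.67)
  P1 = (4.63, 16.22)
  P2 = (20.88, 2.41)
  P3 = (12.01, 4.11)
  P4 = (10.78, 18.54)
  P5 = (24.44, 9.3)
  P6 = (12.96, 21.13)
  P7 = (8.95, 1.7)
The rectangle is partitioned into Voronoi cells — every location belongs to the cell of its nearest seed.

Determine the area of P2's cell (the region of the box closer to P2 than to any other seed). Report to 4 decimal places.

1. box [0,51]×[0,25]: [(0, 0) (51, 0) (51, 25) (0, 25)]
2. ⊥bis P2·P0 via (18.555,4.04): [(15.7227, 0) (51, 0) (51, 25) (33.2495, 25)]  |A|=662.8476
3. ⊥bis P2·P1 via (12.755,9.315): [(15.7227, 0) (51, 0) (51, 25) (33.2495, 25)]  |A|=662.8476
4. ⊥bis P2·P3 via (16.445,3.26): [(15.8569, 0.1915) (15.8202, 0) (51, 0) (51, 25) (33.2495, 25)]  |A|=662.8382
5. ⊥bis P2·P4 via (15.83,10.475): [(28.7288, 18.5518) (15.8569, 0.1915) (15.8202, 0) (51, 0) (51, 25) (39.0269, 25)]  |A|=644.2115
6. ⊥bis P2·P5 via (22.66,5.855): [(20.5807, 6.9294) (15.8569, 0.1915) (15.8202, 0) (33.9917, 0)]  |A|=63.2873
7. ⊥bis P2·P6 via (16.92,11.77): [(20.5807, 6.9294) (15.8569, 0.1915) (15.8202, 0) (33.9917, 0)]  |A|=63.2873
8. ⊥bis P2·P7 via (14.915,2.055): [(20.5807, 6.9294) (15.8569, 0.1915) (15.8202, 0) (33.9917, 0)]  |A|=63.2873
9. canonical 4-gon: [(20.5807, 6.9294) (15.8569, 0.1915) (15.8202, 0) (33.9917, 0)]
10. shoelace: 63.2873

Area of P2's cell: 63.2873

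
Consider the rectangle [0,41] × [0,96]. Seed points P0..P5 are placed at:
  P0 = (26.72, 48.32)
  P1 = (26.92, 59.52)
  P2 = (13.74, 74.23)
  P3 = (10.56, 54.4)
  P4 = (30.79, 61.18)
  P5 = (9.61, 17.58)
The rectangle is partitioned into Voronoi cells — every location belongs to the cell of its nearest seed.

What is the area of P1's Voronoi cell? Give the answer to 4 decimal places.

Area of P1's cell: 147.3685

1. box [0,41]×[0,96]: [(0, 0) (41, 0) (41, 96) (0, 96)]
2. ⊥bis P1·P0 via (26.82,53.92): [(0, 54.3989) (41, 53.6668) (41, 96) (0, 96)]  |A|=1720.6529
3. ⊥bis P1·P2 via (20.33,66.875): [(6.2805, 54.2868) (41, 53.6668) (41, 85.3951)]  |A|=550.7959
4. ⊥bis P1·P3 via (18.74,56.96): [(16.6648, 63.591) (19.6513, 54.048) (41, 53.6668) (41, 85.3951)]  |A|=487.3535
5. ⊥bis P1·P4 via (28.855,60.35): [(24.4664, 70.5812) (16.6648, 63.591) (19.6513, 54.048) (31.6501, 53.8337)]  |A|=147.3685
6. ⊥bis P1·P5 via (18.265,38.55): [(24.4664, 70.5812) (16.6648, 63.591) (19.6513, 54.048) (31.6501, 53.8337)]  |A|=147.3685
7. canonical 4-gon: [(24.4664, 70.5812) (16.6648, 63.591) (19.6513, 54.048) (31.6501, 53.8337)]
8. shoelace: 147.3685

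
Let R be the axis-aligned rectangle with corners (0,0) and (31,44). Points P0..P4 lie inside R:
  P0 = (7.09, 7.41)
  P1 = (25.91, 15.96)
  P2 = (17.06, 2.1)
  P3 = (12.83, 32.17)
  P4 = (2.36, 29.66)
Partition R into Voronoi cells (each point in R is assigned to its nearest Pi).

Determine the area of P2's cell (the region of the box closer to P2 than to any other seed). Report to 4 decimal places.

1. box [0,31]×[0,44]: [(0, 0) (31, 0) (31, 44) (0, 44)]
2. ⊥bis P2·P0 via (12.075,4.755): [(9.5425, 0) (31, 0) (31, 40.2884)]  |A|=432.244
3. ⊥bis P2·P1 via (21.485,9.03): [(16.1621, 12.4288) (9.5425, 0) (31, 0) (31, 2.9544)]  |A|=155.2646
4. ⊥bis P2·P3 via (14.945,17.135): [(16.1621, 12.4288) (9.5425, 0) (31, 0) (31, 2.9544)]  |A|=155.2646
5. ⊥bis P2·P4 via (9.71,15.88): [(16.1621, 12.4288) (9.5425, 0) (31, 0) (31, 2.9544)]  |A|=155.2646
6. canonical 4-gon: [(16.1621, 12.4288) (9.5425, 0) (31, 0) (31, 2.9544)]
7. shoelace: 155.2646

Area of P2's cell: 155.2646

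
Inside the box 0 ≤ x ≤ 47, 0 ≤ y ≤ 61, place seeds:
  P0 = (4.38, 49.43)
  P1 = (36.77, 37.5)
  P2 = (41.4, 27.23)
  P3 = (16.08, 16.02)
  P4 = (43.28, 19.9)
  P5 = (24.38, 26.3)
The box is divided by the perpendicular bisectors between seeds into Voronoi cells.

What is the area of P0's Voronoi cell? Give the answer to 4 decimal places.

1. box [0,47]×[0,61]: [(0, 0) (47, 0) (47, 61) (0, 61)]
2. ⊥bis P0·P1 via (20.575,43.465): [(0, 0) (4.5658, 0) (27.0336, 61) (0, 61)]  |A|=963.7808
3. ⊥bis P0·P2 via (22.89,38.33): [(0, 0.1594) (11.987, 20.1485) (27.0336, 61) (0, 61)]  |A|=916.8285
4. ⊥bis P0·P3 via (10.23,32.725): [(0, 29.1425) (17.5654, 35.2938) (27.0336, 61) (0, 61)]  |A|=627.259
5. ⊥bis P0·P4 via (23.83,34.665): [(0, 29.1425) (17.5654, 35.2938) (27.0336, 61) (0, 61)]  |A|=627.259
6. ⊥bis P0·P5 via (14.38,37.865): [(0, 29.1425) (7.2142, 31.6689) (20.4435, 43.108) (27.0336, 61) (0, 61)]  |A|=592.0326
7. canonical 5-gon: [(0, 29.1425) (7.2142, 31.6689) (20.4435, 43.108) (27.0336, 61) (0, 61)]
8. shoelace: 592.0326

Area of P0's cell: 592.0326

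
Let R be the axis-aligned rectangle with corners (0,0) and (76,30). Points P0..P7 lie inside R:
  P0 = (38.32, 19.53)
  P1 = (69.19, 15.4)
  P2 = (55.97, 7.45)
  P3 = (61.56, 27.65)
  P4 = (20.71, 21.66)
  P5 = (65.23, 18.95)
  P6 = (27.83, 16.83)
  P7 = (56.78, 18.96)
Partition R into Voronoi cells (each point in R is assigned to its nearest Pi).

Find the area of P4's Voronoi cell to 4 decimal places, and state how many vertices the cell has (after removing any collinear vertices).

Area of P4's cell: 640.9613 (5 vertices)

1. box [0,76]×[0,30]: [(0, 0) (76, 0) (76, 30) (0, 30)]
2. ⊥bis P4·P0 via (29.515,20.595): [(0, 0) (27.024, 0) (30.6526, 30) (0, 30)]  |A|=865.1479
3. ⊥bis P4·P1 via (44.95,18.53): [(0, 0) (27.024, 0) (30.6526, 30) (0, 30)]  |A|=865.1479
4. ⊥bis P4·P2 via (38.34,14.555): [(0, 0) (27.024, 0) (30.6526, 30) (0, 30)]  |A|=865.1479
5. ⊥bis P4·P3 via (41.135,24.655): [(0, 0) (27.024, 0) (30.6526, 30) (0, 30)]  |A|=865.1479
6. ⊥bis P4·P5 via (42.97,20.305): [(0, 0) (27.024, 0) (30.6526, 30) (0, 30)]  |A|=865.1479
7. ⊥bis P4·P6 via (24.27,19.245): [(0, 0) (11.2148, 0) (30.4544, 28.3615) (30.6526, 30) (0, 30)]  |A|=640.9613
8. ⊥bis P4·P7 via (38.745,20.31): [(0, 0) (11.2148, 0) (30.4544, 28.3615) (30.6526, 30) (0, 30)]  |A|=640.9613
9. canonical 5-gon: [(0, 0) (11.2148, 0) (30.4544, 28.3615) (30.6526, 30) (0, 30)]
10. shoelace: 640.9613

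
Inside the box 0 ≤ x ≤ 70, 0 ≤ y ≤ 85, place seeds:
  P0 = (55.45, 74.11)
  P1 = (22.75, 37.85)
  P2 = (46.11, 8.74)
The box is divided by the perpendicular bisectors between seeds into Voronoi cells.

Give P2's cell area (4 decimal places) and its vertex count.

1. box [0,70]×[0,85]: [(0, 0) (70, 0) (70, 85) (0, 85)]
2. ⊥bis P2·P0 via (50.78,41.425): [(0, 48.6804) (0, 0) (70, 0) (70, 38.6789)]  |A|=3057.5741
3. ⊥bis P2·P1 via (34.43,23.295): [(56.0791, 40.6679) (5.401, 0) (70, 0) (70, 38.6789)]  |A|=1582.7731
4. canonical 4-gon: [(56.0791, 40.6679) (5.401, 0) (70, 0) (70, 38.6789)]
5. shoelace: 1582.7731

Area of P2's cell: 1582.7731 (4 vertices)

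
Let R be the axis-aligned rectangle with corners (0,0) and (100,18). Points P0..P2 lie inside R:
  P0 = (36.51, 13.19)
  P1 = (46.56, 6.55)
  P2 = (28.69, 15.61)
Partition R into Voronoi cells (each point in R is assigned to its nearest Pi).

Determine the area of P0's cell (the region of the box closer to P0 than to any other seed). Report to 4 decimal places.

Area of P0's cell: 180.5633

1. box [0,100]×[0,18]: [(0, 0) (100, 0) (100, 18) (0, 18)]
2. ⊥bis P0·P1 via (41.535,9.87): [(0, 0) (35.0139, 0) (46.9065, 18) (0, 18)]  |A|=737.2835
3. ⊥bis P0·P2 via (32.6,14.4): [(28.1437, 0) (35.0139, 0) (46.9065, 18) (33.7141, 18)]  |A|=180.5633
4. canonical 4-gon: [(28.1437, 0) (35.0139, 0) (46.9065, 18) (33.7141, 18)]
5. shoelace: 180.5633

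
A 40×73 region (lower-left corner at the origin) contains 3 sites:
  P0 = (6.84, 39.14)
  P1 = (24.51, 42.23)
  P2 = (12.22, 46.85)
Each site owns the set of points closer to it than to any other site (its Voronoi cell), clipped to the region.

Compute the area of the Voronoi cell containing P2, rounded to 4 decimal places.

Area of P2's cell: 689.9778

1. box [0,40]×[0,73]: [(0, 0) (40, 0) (40, 73) (0, 73)]
2. ⊥bis P2·P0 via (9.53,42.995): [(0, 49.645) (40, 21.7332) (40, 73) (0, 73)]  |A|=1492.4366
3. ⊥bis P2·P1 via (18.365,44.54): [(0, 49.645) (16.069, 38.4321) (29.0636, 73) (0, 73)]  |A|=689.9778
4. canonical 4-gon: [(0, 49.645) (16.069, 38.4321) (29.0636, 73) (0, 73)]
5. shoelace: 689.9778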